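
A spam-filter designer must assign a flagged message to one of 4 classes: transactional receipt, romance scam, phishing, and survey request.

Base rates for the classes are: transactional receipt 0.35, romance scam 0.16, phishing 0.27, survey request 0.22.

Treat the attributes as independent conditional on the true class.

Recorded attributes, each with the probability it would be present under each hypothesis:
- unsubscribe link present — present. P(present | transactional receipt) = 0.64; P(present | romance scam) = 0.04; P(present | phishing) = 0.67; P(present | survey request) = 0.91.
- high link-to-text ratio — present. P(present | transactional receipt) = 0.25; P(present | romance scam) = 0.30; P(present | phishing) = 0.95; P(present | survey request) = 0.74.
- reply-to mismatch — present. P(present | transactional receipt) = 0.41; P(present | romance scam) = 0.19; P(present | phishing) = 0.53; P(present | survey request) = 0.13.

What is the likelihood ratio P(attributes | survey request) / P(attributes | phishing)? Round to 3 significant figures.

Take the product of per-attribute likelihoods under each hypothesis, then divide.
  survey request: 0.91 × 0.74 × 0.13 = 0.087542
  phishing: 0.67 × 0.95 × 0.53 = 0.33735
Bayes factor = 0.087542 / 0.33735 ≈ 0.260

0.260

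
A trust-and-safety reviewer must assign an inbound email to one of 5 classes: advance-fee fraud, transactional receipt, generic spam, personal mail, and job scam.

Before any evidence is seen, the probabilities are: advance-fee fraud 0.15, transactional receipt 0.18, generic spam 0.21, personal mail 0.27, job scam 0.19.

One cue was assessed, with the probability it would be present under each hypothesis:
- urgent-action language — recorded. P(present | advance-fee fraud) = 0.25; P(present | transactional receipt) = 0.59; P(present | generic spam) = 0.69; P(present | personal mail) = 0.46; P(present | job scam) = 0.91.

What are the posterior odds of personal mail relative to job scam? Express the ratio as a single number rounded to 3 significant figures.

0.718

The normalizing constant cancels in an odds ratio, so compute prior × likelihood for the two hypotheses only:
  personal mail: 0.27 × 0.46 = 0.1242
  job scam: 0.19 × 0.91 = 0.1729
Odds(personal mail : job scam) = 0.1242 / 0.1729 ≈ 0.718.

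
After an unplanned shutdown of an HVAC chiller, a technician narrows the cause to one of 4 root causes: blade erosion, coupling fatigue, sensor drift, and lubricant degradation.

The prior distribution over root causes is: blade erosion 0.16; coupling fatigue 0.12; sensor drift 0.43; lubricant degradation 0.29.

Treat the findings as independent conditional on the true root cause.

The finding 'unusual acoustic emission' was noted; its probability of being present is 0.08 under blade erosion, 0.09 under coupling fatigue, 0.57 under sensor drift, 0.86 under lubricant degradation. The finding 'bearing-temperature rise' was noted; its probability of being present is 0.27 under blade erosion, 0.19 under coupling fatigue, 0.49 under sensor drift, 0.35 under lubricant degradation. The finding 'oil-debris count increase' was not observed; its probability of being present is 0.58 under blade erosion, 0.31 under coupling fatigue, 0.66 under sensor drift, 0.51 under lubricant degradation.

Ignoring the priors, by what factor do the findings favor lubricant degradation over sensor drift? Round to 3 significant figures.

1.55

Joint likelihood of the evidence pattern under each hypothesis (using 1 − P(present | H) for each absent finding):
  lubricant degradation: 0.86 × 0.35 × (1 − 0.51) = 0.14749
  sensor drift: 0.57 × 0.49 × (1 − 0.66) = 0.094962
Bayes factor = 0.14749 / 0.094962 ≈ 1.55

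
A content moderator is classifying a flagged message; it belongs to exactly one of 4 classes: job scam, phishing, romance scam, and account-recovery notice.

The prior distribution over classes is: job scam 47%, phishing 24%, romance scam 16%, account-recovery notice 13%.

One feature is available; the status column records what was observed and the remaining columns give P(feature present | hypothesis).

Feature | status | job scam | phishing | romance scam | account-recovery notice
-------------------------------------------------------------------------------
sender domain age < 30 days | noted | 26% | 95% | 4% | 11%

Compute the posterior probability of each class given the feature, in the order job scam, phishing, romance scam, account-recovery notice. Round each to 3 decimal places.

Multiply each prior by the likelihood of the feature:
  job scam: 0.47 × 0.26 = 0.1222
  phishing: 0.24 × 0.95 = 0.228
  romance scam: 0.16 × 0.04 = 0.0064
  account-recovery notice: 0.13 × 0.11 = 0.0143
Marginal likelihood of the evidence = 0.3709.
P(job scam | evidence) = 0.1222 / 0.3709 ≈ 0.329
P(phishing | evidence) = 0.228 / 0.3709 ≈ 0.615
P(romance scam | evidence) = 0.0064 / 0.3709 ≈ 0.017
P(account-recovery notice | evidence) = 0.0143 / 0.3709 ≈ 0.039

0.329, 0.615, 0.017, 0.039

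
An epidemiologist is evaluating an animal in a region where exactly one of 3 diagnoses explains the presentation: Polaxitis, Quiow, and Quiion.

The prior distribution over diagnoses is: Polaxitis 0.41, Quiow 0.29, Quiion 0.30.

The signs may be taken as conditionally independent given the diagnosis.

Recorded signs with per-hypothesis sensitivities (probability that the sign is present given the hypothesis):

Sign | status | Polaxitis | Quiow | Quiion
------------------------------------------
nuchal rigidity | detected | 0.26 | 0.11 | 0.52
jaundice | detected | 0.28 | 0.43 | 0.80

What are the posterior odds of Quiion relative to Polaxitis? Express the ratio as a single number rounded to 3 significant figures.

4.18

Posterior odds equal prior odds times the likelihood ratio; only the two competing hypotheses matter.
  Quiion: 0.30 × 0.52 × 0.80 = 0.1248
  Polaxitis: 0.41 × 0.26 × 0.28 = 0.029848
Odds(Quiion : Polaxitis) = 0.1248 / 0.029848 ≈ 4.18.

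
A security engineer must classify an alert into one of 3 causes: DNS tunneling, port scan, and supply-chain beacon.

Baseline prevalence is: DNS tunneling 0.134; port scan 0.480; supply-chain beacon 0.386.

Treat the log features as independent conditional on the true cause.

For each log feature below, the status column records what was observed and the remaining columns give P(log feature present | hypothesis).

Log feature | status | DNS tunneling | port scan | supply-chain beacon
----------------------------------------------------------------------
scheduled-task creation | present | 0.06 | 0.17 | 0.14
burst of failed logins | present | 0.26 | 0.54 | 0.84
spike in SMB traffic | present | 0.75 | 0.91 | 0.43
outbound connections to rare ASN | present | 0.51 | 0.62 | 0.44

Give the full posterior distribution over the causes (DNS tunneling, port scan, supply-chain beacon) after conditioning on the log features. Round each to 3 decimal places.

For each hypothesis, the unnormalized posterior weight is prior × product of the log feature likelihoods:
  DNS tunneling: 0.134 × 0.06 × 0.26 × 0.75 × 0.51 = 0.00079958
  port scan: 0.480 × 0.17 × 0.54 × 0.91 × 0.62 = 0.024861
  supply-chain beacon: 0.386 × 0.14 × 0.84 × 0.43 × 0.44 = 0.0085885
Normalizing constant Z = 0.00079958 + 0.024861 + 0.0085885 = 0.034249.
P(DNS tunneling | evidence) = 0.00079958 / 0.034249 ≈ 0.023
P(port scan | evidence) = 0.024861 / 0.034249 ≈ 0.726
P(supply-chain beacon | evidence) = 0.0085885 / 0.034249 ≈ 0.251

0.023, 0.726, 0.251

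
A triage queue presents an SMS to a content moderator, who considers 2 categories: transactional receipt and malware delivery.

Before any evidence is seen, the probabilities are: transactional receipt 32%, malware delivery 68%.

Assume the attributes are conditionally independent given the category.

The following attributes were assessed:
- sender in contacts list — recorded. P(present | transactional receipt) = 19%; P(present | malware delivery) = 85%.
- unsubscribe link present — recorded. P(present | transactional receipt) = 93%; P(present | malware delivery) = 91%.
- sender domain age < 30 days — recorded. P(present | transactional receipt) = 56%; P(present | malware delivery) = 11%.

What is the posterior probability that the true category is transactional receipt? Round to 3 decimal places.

By Bayes' rule with conditional independence, the unnormalized weight for each hypothesis is prior × ∏ likelihoods:
  transactional receipt: 0.32 × 0.19 × 0.93 × 0.56 = 0.031665
  malware delivery: 0.68 × 0.85 × 0.91 × 0.11 = 0.057858
The unnormalized weights sum to 0.089522.
P(transactional receipt | evidence) = 0.031665 / 0.089522 ≈ 0.354.

0.354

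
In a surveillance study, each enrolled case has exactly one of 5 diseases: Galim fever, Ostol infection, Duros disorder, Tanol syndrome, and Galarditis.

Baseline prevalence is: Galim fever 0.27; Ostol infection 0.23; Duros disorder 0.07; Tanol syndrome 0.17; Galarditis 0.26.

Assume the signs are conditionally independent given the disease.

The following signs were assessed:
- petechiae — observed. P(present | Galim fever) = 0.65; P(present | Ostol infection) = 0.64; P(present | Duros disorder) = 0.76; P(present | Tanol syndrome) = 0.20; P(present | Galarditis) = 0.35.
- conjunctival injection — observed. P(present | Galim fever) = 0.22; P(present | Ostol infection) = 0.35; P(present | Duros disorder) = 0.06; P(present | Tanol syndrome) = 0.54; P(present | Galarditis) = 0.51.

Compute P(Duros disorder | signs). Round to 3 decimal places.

For each hypothesis, the unnormalized posterior weight is prior × product of the sign likelihoods:
  Galim fever: 0.27 × 0.65 × 0.22 = 0.03861
  Ostol infection: 0.23 × 0.64 × 0.35 = 0.05152
  Duros disorder: 0.07 × 0.76 × 0.06 = 0.003192
  Tanol syndrome: 0.17 × 0.20 × 0.54 = 0.01836
  Galarditis: 0.26 × 0.35 × 0.51 = 0.04641
The unnormalized weights sum to 0.15809.
P(Duros disorder | evidence) = 0.003192 / 0.15809 ≈ 0.020.

0.020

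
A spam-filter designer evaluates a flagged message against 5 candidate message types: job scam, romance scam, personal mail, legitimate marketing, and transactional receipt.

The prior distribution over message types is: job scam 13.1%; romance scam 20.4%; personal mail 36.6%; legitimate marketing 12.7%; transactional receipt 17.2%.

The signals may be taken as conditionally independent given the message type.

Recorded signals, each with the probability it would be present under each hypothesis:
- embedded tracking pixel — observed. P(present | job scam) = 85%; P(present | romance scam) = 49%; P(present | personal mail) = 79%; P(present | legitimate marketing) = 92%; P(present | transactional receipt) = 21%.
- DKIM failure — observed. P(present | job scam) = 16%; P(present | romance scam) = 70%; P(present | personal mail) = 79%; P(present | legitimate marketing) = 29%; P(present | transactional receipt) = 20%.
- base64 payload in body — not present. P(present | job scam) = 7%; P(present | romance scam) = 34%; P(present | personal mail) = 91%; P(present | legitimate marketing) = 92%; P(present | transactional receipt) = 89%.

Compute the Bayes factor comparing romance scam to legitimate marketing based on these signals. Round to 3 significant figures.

10.6

Take the product of per-signal likelihoods under each hypothesis (using 1 − P(present | H) for each absent signal), then divide.
  romance scam: 0.49 × 0.70 × (1 − 0.34) = 0.22638
  legitimate marketing: 0.92 × 0.29 × (1 − 0.92) = 0.021344
Bayes factor = 0.22638 / 0.021344 ≈ 10.6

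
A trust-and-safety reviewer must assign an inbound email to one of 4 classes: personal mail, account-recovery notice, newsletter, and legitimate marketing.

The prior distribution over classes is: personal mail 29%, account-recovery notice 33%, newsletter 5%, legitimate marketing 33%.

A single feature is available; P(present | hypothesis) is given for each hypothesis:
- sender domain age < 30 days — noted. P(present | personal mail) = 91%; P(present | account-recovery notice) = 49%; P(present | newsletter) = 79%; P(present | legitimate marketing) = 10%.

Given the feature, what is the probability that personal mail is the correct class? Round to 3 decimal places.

By Bayes' rule, the unnormalized weight for each hypothesis is prior × likelihood:
  personal mail: 0.29 × 0.91 = 0.2639
  account-recovery notice: 0.33 × 0.49 = 0.1617
  newsletter: 0.05 × 0.79 = 0.0395
  legitimate marketing: 0.33 × 0.10 = 0.033
The unnormalized weights sum to 0.4981.
P(personal mail | evidence) = 0.2639 / 0.4981 ≈ 0.530.

0.530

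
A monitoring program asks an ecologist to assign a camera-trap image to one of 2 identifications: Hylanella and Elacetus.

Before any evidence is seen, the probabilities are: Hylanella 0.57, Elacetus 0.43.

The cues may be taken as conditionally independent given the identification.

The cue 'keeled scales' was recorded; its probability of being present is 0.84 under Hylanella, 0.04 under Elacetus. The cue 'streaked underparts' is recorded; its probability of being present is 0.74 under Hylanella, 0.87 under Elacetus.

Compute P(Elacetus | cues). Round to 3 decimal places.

By Bayes' rule with conditional independence, the unnormalized weight for each hypothesis is prior × ∏ likelihoods:
  Hylanella: 0.57 × 0.84 × 0.74 = 0.35431
  Elacetus: 0.43 × 0.04 × 0.87 = 0.014964
Normalizing constant Z = 0.35431 + 0.014964 = 0.36928.
P(Elacetus | evidence) = 0.014964 / 0.36928 ≈ 0.041.

0.041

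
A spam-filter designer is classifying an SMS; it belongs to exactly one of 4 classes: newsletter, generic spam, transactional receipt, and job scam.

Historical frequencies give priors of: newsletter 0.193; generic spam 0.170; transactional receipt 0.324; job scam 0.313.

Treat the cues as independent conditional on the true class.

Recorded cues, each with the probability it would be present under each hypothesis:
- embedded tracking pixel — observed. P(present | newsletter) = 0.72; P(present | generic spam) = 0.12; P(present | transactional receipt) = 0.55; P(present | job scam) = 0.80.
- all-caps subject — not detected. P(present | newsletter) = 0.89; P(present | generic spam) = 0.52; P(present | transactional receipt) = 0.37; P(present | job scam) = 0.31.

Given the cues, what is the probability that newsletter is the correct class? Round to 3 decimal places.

0.049

Multiply each prior by the joint likelihood of the cue pattern (using 1 − P(present | H) for each absent cue):
  newsletter: 0.193 × 0.72 × (1 − 0.89) = 0.015286
  generic spam: 0.170 × 0.12 × (1 − 0.52) = 0.009792
  transactional receipt: 0.324 × 0.55 × (1 − 0.37) = 0.11227
  job scam: 0.313 × 0.80 × (1 − 0.31) = 0.17278
Marginal likelihood of the evidence = 0.31012.
P(newsletter | evidence) = 0.015286 / 0.31012 ≈ 0.049.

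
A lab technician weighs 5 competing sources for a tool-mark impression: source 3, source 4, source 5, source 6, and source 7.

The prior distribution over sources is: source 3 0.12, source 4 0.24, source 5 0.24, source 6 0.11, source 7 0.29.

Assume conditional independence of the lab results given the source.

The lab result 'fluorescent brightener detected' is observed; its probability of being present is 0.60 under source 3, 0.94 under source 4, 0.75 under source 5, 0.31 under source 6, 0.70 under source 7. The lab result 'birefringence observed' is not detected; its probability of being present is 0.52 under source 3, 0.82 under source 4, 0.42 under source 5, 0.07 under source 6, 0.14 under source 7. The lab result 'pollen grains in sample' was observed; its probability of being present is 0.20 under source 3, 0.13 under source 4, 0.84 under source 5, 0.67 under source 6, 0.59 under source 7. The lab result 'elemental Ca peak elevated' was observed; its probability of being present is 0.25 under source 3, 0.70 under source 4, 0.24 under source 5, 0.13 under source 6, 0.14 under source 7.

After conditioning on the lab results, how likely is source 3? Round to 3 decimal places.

Multiply each prior by the joint likelihood of the lab result pattern (using 1 − P(present | H) for each absent lab result):
  source 3: 0.12 × 0.60 × (1 − 0.52) × 0.20 × 0.25 = 0.001728
  source 4: 0.24 × 0.94 × (1 − 0.82) × 0.13 × 0.70 = 0.0036953
  source 5: 0.24 × 0.75 × (1 − 0.42) × 0.84 × 0.24 = 0.021047
  source 6: 0.11 × 0.31 × (1 − 0.07) × 0.67 × 0.13 = 0.0027622
  source 7: 0.29 × 0.70 × (1 − 0.14) × 0.59 × 0.14 = 0.01442
Normalizing constant Z = 0.001728 + 0.0036953 + 0.021047 + 0.0027622 + 0.01442 = 0.043653.
P(source 3 | evidence) = 0.001728 / 0.043653 ≈ 0.040.

0.040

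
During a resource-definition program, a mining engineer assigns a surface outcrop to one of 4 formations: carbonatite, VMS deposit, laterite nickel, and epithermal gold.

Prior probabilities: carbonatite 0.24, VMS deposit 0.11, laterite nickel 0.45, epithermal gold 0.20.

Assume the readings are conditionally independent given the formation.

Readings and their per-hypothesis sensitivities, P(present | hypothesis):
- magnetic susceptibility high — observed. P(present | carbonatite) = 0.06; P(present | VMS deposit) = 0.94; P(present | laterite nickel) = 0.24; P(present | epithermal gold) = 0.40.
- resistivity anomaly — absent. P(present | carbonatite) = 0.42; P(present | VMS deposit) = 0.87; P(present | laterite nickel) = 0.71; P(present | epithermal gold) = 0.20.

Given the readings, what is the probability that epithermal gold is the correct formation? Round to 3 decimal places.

0.546

Multiply each prior by the joint likelihood of the reading pattern (using 1 − P(present | H) for each absent reading):
  carbonatite: 0.24 × 0.06 × (1 − 0.42) = 0.008352
  VMS deposit: 0.11 × 0.94 × (1 − 0.87) = 0.013442
  laterite nickel: 0.45 × 0.24 × (1 − 0.71) = 0.03132
  epithermal gold: 0.20 × 0.40 × (1 − 0.20) = 0.064
Normalizing constant Z = 0.008352 + 0.013442 + 0.03132 + 0.064 = 0.11711.
P(epithermal gold | evidence) = 0.064 / 0.11711 ≈ 0.546.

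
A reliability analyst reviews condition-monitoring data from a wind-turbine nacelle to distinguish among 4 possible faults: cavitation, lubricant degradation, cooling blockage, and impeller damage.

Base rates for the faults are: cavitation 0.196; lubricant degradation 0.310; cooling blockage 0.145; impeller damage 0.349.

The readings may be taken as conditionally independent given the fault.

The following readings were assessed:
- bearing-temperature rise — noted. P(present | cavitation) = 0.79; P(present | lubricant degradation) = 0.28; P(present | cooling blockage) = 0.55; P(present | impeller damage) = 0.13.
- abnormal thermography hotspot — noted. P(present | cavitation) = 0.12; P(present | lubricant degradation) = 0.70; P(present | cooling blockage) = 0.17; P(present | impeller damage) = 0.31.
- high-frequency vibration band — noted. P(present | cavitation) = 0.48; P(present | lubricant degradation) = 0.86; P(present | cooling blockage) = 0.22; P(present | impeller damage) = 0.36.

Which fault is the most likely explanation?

For each hypothesis, the unnormalized posterior weight is prior × product of the reading likelihoods:
  cavitation: 0.196 × 0.79 × 0.12 × 0.48 = 0.0089188
  lubricant degradation: 0.310 × 0.28 × 0.70 × 0.86 = 0.052254
  cooling blockage: 0.145 × 0.55 × 0.17 × 0.22 = 0.0029827
  impeller damage: 0.349 × 0.13 × 0.31 × 0.36 = 0.0050633
Normalizing constant Z = 0.0089188 + 0.052254 + 0.0029827 + 0.0050633 = 0.069218.
P(cavitation | evidence) ≈ 0.0089188 / 0.069218 ≈ 0.129
P(lubricant degradation | evidence) ≈ 0.052254 / 0.069218 ≈ 0.755
P(cooling blockage | evidence) ≈ 0.0029827 / 0.069218 ≈ 0.043
P(impeller damage | evidence) ≈ 0.0050633 / 0.069218 ≈ 0.073
The largest is 0.755, so lubricant degradation is most probable.

lubricant degradation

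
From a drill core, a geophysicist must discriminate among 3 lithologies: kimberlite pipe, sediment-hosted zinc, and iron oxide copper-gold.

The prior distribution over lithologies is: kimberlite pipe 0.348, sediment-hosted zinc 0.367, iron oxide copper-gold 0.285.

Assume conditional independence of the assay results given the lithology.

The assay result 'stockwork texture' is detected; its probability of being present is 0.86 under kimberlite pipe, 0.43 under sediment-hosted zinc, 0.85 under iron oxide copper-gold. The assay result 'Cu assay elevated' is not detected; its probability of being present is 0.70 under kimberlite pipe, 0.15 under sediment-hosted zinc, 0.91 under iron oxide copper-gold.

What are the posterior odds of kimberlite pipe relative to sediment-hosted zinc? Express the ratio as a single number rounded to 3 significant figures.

0.669

The normalizing constant cancels in an odds ratio, so compute prior × likelihood for the two hypotheses only (using 1 − P(present | H) for each absent assay result):
  kimberlite pipe: 0.348 × 0.86 × (1 − 0.70) = 0.089784
  sediment-hosted zinc: 0.367 × 0.43 × (1 − 0.15) = 0.13414
Posterior odds = 0.089784 / 0.13414 ≈ 0.669.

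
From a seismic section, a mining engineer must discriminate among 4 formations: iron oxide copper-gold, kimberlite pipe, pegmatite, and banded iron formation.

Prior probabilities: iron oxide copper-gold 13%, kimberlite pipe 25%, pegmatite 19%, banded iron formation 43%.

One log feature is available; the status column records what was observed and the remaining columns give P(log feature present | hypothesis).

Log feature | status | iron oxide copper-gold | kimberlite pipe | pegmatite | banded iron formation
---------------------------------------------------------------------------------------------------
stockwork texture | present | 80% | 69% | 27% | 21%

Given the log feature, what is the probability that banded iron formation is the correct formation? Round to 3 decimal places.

Multiply each prior by the likelihood of the log feature:
  iron oxide copper-gold: 0.13 × 0.80 = 0.104
  kimberlite pipe: 0.25 × 0.69 = 0.1725
  pegmatite: 0.19 × 0.27 = 0.0513
  banded iron formation: 0.43 × 0.21 = 0.0903
Normalizing constant Z = 0.104 + 0.1725 + 0.0513 + 0.0903 = 0.4181.
P(banded iron formation | evidence) = 0.0903 / 0.4181 ≈ 0.216.

0.216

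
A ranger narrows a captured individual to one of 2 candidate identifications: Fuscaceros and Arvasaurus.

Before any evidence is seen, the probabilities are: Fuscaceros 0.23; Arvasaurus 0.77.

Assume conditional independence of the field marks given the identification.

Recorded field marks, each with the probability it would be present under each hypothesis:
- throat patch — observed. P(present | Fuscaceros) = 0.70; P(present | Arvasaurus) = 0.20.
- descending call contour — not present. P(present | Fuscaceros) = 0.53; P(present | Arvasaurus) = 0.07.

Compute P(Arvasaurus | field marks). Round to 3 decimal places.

0.654

Multiply each prior by the joint likelihood of the field mark pattern (using 1 − P(present | H) for each absent field mark):
  Fuscaceros: 0.23 × 0.70 × (1 − 0.53) = 0.07567
  Arvasaurus: 0.77 × 0.20 × (1 − 0.07) = 0.14322
The unnormalized weights sum to 0.21889.
P(Arvasaurus | evidence) = 0.14322 / 0.21889 ≈ 0.654.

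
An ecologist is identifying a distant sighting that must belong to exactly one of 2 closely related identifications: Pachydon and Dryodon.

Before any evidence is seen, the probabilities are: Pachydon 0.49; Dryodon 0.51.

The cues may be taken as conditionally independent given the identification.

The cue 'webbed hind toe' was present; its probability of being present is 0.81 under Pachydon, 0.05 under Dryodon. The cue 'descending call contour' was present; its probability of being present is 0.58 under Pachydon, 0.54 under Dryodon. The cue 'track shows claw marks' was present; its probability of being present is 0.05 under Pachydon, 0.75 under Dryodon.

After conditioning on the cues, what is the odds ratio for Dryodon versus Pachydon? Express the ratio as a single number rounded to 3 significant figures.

0.897

The normalizing constant cancels in an odds ratio, so compute prior × likelihood for the two hypotheses only:
  Dryodon: 0.51 × 0.05 × 0.54 × 0.75 = 0.010328
  Pachydon: 0.49 × 0.81 × 0.58 × 0.05 = 0.01151
Odds(Dryodon : Pachydon) = 0.010328 / 0.01151 ≈ 0.897.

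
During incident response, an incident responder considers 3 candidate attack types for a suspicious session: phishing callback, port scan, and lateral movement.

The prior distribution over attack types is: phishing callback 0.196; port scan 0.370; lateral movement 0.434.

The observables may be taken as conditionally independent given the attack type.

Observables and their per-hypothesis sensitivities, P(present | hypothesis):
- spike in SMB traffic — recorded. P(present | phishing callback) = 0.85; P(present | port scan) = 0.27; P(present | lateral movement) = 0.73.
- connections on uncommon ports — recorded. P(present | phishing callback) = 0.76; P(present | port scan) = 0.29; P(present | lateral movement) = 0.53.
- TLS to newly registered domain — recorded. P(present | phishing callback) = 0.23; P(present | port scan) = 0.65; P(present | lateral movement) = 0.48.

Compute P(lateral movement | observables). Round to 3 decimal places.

By Bayes' rule with conditional independence, the unnormalized weight for each hypothesis is prior × ∏ likelihoods:
  phishing callback: 0.196 × 0.85 × 0.76 × 0.23 = 0.029122
  port scan: 0.370 × 0.27 × 0.29 × 0.65 = 0.018831
  lateral movement: 0.434 × 0.73 × 0.53 × 0.48 = 0.080599
The unnormalized weights sum to 0.12855.
P(lateral movement | evidence) = 0.080599 / 0.12855 ≈ 0.627.

0.627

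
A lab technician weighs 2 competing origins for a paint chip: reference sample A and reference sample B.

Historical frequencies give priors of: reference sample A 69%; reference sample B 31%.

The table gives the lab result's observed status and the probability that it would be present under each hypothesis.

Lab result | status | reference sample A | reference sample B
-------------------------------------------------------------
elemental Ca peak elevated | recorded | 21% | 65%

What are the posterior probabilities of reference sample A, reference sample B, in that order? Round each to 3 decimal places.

0.418, 0.582

Multiply each prior by the likelihood of the lab result:
  reference sample A: 0.69 × 0.21 = 0.1449
  reference sample B: 0.31 × 0.65 = 0.2015
Marginal likelihood of the evidence = 0.3464.
P(reference sample A | evidence) = 0.1449 / 0.3464 ≈ 0.418
P(reference sample B | evidence) = 0.2015 / 0.3464 ≈ 0.582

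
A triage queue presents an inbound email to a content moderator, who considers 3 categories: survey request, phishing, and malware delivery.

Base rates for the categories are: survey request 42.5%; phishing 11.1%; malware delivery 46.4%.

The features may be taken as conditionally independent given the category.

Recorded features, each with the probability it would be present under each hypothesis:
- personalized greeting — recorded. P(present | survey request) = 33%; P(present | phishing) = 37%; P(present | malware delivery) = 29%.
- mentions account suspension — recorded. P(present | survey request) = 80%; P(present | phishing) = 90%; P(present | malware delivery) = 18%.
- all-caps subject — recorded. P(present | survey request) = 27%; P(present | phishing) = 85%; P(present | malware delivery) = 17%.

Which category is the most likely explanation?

phishing

Multiply each prior by the joint likelihood of the feature pattern:
  survey request: 0.425 × 0.33 × 0.80 × 0.27 = 0.030294
  phishing: 0.111 × 0.37 × 0.90 × 0.85 = 0.031419
  malware delivery: 0.464 × 0.29 × 0.18 × 0.17 = 0.0041175
Normalizing constant Z = 0.030294 + 0.031419 + 0.0041175 = 0.06583.
P(survey request | evidence) ≈ 0.030294 / 0.06583 ≈ 0.460
P(phishing | evidence) ≈ 0.031419 / 0.06583 ≈ 0.477
P(malware delivery | evidence) ≈ 0.0041175 / 0.06583 ≈ 0.063
The largest is 0.477, so phishing is most probable.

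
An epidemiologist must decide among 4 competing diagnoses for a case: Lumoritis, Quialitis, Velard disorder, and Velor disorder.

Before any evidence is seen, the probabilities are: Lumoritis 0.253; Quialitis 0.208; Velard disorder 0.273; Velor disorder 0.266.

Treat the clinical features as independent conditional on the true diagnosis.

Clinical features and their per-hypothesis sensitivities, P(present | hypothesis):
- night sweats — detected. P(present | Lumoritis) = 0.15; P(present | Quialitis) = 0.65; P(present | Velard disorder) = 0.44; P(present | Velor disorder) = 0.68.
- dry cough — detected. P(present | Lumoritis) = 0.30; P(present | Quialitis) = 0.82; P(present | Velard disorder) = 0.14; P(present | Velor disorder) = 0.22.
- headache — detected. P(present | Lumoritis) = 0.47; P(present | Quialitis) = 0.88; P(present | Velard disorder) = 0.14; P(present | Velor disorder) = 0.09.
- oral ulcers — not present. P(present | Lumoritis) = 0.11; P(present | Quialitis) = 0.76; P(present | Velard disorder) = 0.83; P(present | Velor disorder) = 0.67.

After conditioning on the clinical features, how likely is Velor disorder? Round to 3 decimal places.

0.040

By Bayes' rule with conditional independence, the unnormalized weight for each hypothesis is prior × ∏ likelihoods (using 1 − P(present | H) for each absent clinical feature):
  Lumoritis: 0.253 × 0.15 × 0.30 × 0.47 × (1 − 0.11) = 0.0047623
  Quialitis: 0.208 × 0.65 × 0.82 × 0.88 × (1 − 0.76) = 0.023414
  Velard disorder: 0.273 × 0.44 × 0.14 × 0.14 × (1 − 0.83) = 0.00040024
  Velor disorder: 0.266 × 0.68 × 0.22 × 0.09 × (1 − 0.67) = 0.0011819
The unnormalized weights sum to 0.029759.
P(Velor disorder | evidence) = 0.0011819 / 0.029759 ≈ 0.040.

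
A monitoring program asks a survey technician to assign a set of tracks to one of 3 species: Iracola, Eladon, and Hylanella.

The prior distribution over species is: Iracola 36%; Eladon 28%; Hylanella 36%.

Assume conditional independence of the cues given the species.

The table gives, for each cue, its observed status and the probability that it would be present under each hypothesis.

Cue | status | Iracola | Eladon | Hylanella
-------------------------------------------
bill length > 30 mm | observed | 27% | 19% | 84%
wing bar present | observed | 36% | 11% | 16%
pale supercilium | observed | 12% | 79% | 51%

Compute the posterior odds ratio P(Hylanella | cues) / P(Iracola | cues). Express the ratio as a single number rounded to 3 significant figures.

5.88

Posterior odds equal prior odds times the likelihood ratio; only the two competing hypotheses matter.
  Hylanella: 0.36 × 0.84 × 0.16 × 0.51 = 0.024676
  Iracola: 0.36 × 0.27 × 0.36 × 0.12 = 0.004199
Odds(Hylanella : Iracola) = 0.024676 / 0.004199 ≈ 5.88.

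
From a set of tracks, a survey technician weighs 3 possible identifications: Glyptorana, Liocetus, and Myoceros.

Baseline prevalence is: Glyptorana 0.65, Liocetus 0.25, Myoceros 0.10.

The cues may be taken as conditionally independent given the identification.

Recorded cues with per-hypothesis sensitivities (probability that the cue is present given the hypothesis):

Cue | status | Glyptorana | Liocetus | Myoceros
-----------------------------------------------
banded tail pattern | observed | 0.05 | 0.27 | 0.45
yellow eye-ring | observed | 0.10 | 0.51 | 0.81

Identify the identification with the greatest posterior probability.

Myoceros

Multiply each prior by the joint likelihood of the cue pattern:
  Glyptorana: 0.65 × 0.05 × 0.10 = 0.00325
  Liocetus: 0.25 × 0.27 × 0.51 = 0.034425
  Myoceros: 0.10 × 0.45 × 0.81 = 0.03645
Normalizing constant Z = 0.00325 + 0.034425 + 0.03645 = 0.074125.
P(Glyptorana | evidence) ≈ 0.00325 / 0.074125 ≈ 0.044
P(Liocetus | evidence) ≈ 0.034425 / 0.074125 ≈ 0.464
P(Myoceros | evidence) ≈ 0.03645 / 0.074125 ≈ 0.492
The largest is 0.492, so Myoceros is most probable.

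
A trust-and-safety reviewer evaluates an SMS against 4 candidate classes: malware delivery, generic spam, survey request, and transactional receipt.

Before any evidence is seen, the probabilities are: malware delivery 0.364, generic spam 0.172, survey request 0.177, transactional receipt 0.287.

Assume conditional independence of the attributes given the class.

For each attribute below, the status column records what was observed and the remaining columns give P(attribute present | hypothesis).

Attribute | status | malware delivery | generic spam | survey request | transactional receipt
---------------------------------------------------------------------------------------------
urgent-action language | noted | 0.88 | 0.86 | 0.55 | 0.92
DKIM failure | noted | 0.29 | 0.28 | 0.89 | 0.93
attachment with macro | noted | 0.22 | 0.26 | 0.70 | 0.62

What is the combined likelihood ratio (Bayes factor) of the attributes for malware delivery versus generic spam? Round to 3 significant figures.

Joint likelihood of the attribute pattern under each hypothesis:
  malware delivery: 0.88 × 0.29 × 0.22 = 0.056144
  generic spam: 0.86 × 0.28 × 0.26 = 0.062608
Bayes factor = 0.056144 / 0.062608 ≈ 0.897

0.897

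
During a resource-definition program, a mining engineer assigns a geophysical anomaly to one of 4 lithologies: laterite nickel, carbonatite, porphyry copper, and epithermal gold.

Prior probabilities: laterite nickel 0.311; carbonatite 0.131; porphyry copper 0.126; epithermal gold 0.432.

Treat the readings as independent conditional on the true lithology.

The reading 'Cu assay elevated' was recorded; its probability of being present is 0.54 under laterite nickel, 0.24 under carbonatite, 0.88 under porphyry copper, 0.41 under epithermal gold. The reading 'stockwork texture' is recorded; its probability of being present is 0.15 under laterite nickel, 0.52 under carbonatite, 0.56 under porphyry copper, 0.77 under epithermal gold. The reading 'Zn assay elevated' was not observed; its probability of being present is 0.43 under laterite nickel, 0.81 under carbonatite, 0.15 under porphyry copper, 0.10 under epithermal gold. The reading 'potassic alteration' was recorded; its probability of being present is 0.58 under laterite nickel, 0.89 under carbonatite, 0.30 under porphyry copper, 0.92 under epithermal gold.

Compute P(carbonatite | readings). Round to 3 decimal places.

By Bayes' rule with conditional independence, the unnormalized weight for each hypothesis is prior × ∏ likelihoods (using 1 − P(present | H) for each absent reading):
  laterite nickel: 0.311 × 0.54 × 0.15 × (1 − 0.43) × 0.58 = 0.0083281
  carbonatite: 0.131 × 0.24 × 0.52 × (1 − 0.81) × 0.89 = 0.0027646
  porphyry copper: 0.126 × 0.88 × 0.56 × (1 − 0.15) × 0.30 = 0.015834
  epithermal gold: 0.432 × 0.41 × 0.77 × (1 − 0.10) × 0.92 = 0.11292
Normalizing constant Z = 0.0083281 + 0.0027646 + 0.015834 + 0.11292 = 0.13985.
P(carbonatite | evidence) = 0.0027646 / 0.13985 ≈ 0.020.

0.020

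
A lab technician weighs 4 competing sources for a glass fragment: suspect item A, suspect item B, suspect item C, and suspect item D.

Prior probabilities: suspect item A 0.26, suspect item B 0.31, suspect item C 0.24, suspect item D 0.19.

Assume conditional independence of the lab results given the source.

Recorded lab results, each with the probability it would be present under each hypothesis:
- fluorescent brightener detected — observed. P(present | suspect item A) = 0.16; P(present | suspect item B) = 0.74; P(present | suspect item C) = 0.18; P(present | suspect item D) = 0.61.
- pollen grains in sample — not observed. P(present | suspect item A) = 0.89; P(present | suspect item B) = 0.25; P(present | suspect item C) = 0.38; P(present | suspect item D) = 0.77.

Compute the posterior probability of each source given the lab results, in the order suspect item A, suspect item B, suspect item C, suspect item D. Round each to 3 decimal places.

For each hypothesis, the unnormalized posterior weight is prior × product of the lab result likelihoods (using 1 − P(present | H) for each absent lab result):
  suspect item A: 0.26 × 0.16 × (1 − 0.89) = 0.004576
  suspect item B: 0.31 × 0.74 × (1 − 0.25) = 0.17205
  suspect item C: 0.24 × 0.18 × (1 − 0.38) = 0.026784
  suspect item D: 0.19 × 0.61 × (1 − 0.77) = 0.026657
The unnormalized weights sum to 0.23007.
P(suspect item A | evidence) = 0.004576 / 0.23007 ≈ 0.020
P(suspect item B | evidence) = 0.17205 / 0.23007 ≈ 0.748
P(suspect item C | evidence) = 0.026784 / 0.23007 ≈ 0.116
P(suspect item D | evidence) = 0.026657 / 0.23007 ≈ 0.116

0.020, 0.748, 0.116, 0.116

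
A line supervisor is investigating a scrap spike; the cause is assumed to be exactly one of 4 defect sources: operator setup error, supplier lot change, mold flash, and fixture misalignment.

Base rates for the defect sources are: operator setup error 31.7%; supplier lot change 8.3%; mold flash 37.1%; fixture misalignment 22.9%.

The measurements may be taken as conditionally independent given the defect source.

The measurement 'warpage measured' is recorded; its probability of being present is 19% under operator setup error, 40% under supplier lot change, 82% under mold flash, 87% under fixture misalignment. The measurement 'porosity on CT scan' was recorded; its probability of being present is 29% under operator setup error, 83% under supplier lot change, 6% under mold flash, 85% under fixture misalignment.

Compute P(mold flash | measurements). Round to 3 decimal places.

0.078

By Bayes' rule with conditional independence, the unnormalized weight for each hypothesis is prior × ∏ likelihoods:
  operator setup error: 0.317 × 0.19 × 0.29 = 0.017467
  supplier lot change: 0.083 × 0.40 × 0.83 = 0.027556
  mold flash: 0.371 × 0.82 × 0.06 = 0.018253
  fixture misalignment: 0.229 × 0.87 × 0.85 = 0.16935
Normalizing constant Z = 0.017467 + 0.027556 + 0.018253 + 0.16935 = 0.23262.
P(mold flash | evidence) = 0.018253 / 0.23262 ≈ 0.078.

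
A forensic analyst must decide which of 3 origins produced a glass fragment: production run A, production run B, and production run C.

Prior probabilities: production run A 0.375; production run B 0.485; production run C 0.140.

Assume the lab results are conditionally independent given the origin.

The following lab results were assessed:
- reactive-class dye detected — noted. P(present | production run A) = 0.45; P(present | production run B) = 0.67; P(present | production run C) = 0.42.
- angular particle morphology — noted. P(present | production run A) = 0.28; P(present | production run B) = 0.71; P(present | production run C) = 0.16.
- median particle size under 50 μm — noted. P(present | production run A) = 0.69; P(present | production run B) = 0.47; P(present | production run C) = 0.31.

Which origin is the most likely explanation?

production run B

By Bayes' rule with conditional independence, the unnormalized weight for each hypothesis is prior × ∏ likelihoods:
  production run A: 0.375 × 0.45 × 0.28 × 0.69 = 0.032602
  production run B: 0.485 × 0.67 × 0.71 × 0.47 = 0.10844
  production run C: 0.140 × 0.42 × 0.16 × 0.31 = 0.0029165
The unnormalized weights sum to 0.14395.
P(production run A | evidence) ≈ 0.032602 / 0.14395 ≈ 0.226
P(production run B | evidence) ≈ 0.10844 / 0.14395 ≈ 0.753
P(production run C | evidence) ≈ 0.0029165 / 0.14395 ≈ 0.020
The largest is 0.753, so production run B is most probable.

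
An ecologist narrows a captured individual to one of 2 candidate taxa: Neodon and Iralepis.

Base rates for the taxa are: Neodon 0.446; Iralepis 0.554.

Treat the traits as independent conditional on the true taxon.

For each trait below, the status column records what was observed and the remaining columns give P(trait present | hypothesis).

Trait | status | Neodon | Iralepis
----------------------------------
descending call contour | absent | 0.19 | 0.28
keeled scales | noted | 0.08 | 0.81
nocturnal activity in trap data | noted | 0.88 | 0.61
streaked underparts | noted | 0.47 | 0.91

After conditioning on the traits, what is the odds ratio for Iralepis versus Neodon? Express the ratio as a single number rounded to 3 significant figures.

Posterior odds equal prior odds times the likelihood ratio; only the two competing hypotheses matter (using 1 − P(present | H) for each absent trait).
  Iralepis: 0.554 × (1 − 0.28) × 0.81 × 0.61 × 0.91 = 0.17935
  Neodon: 0.446 × (1 − 0.19) × 0.08 × 0.88 × 0.47 = 0.011953
Posterior odds = 0.17935 / 0.011953 ≈ 15.0.

15.0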